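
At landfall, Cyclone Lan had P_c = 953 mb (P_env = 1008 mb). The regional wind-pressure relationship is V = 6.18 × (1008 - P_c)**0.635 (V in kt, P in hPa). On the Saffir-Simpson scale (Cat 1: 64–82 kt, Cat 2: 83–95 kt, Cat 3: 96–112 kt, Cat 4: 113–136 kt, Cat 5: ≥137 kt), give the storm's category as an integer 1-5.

1

ΔP = 1008 − 953 = 55 mb.
V ≈ 6.18 × 55^0.635 = 6.18 × 12.74 ≈ 79 kt.
79 kt falls in the Category 1 band.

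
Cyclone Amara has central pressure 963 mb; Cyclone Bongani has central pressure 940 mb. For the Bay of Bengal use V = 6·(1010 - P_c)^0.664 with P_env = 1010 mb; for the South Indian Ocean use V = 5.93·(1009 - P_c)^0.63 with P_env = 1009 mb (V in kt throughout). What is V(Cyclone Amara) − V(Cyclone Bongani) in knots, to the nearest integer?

-8 kt

Cyclone Amara: ΔP = 47; V ≈ 6 × 47^0.664 ≈ 77.34 kt.
Cyclone Bongani: ΔP = 69; V ≈ 5.93 × 69^0.63 ≈ 85.41 kt.
Difference ≈ 77.34 − 85.41 = -8.07 → -8 kt.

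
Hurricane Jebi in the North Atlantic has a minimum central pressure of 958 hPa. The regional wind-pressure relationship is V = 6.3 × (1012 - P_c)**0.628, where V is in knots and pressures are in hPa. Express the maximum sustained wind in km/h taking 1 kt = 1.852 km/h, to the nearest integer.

143 km/h

ΔP = 1012 − 958 = 54 hPa.
V ≈ 6.3 × 54^0.628 = 6.3 × 12.245 ≈ 77.141 kt.
77.141 × 1.852 ≈ 142.86 km/h → 143 km/h.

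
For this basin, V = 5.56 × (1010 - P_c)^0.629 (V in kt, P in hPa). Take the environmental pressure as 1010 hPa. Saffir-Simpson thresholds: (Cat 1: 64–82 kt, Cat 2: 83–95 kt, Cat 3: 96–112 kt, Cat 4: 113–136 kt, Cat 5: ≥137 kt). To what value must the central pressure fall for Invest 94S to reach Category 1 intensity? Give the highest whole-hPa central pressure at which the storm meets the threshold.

961 hPa

Category 1 begins at V = 64 kt.
Required ΔP = (64/5.56)^(1/0.629) = 11.511^1.590 ≈ 48.64 hPa.
P_c ≤ 1010 − 48.64 = 961.36, so the highest integer P_c is 961 hPa.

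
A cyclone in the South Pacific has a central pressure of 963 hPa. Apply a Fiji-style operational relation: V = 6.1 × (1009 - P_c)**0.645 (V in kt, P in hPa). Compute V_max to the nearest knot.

ΔP = 1009 − 963 = 46 hPa.
46^0.645 ≈ 11.816.
V ≈ 6.1 × 11.816 ≈ 72.1 kt.

72 kt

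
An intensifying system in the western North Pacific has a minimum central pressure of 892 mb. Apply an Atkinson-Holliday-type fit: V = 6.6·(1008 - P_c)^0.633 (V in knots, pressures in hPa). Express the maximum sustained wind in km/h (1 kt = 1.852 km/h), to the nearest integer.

248 km/h

ΔP = 1008 − 892 = 116 mb.
V ≈ 6.6 × 116^0.633 = 6.6 × 20.268 ≈ 133.766 kt.
133.766 × 1.852 ≈ 247.73 km/h → 248 km/h.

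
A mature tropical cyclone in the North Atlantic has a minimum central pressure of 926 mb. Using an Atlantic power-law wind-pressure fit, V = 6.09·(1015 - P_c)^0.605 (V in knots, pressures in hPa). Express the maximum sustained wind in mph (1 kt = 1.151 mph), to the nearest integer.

106 mph

ΔP = 1015 − 926 = 89 mb.
V ≈ 6.09 × 89^0.605 = 6.09 × 15.114 ≈ 92.045 kt.
92.045 × 1.151 ≈ 105.94 mph → 106 mph.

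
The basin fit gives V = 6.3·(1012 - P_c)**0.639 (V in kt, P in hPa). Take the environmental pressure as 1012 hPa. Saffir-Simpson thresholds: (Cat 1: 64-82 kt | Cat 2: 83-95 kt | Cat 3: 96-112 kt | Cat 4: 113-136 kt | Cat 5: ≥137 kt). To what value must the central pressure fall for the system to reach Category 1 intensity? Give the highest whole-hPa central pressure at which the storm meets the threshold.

Category 1 begins at V = 64 kt.
Required ΔP = (64/6.3)^(1/0.639) = 10.159^1.565 ≈ 37.64 hPa.
P_c ≤ 1012 − 37.64 = 974.36, so the highest integer P_c is 974 hPa.

974 hPa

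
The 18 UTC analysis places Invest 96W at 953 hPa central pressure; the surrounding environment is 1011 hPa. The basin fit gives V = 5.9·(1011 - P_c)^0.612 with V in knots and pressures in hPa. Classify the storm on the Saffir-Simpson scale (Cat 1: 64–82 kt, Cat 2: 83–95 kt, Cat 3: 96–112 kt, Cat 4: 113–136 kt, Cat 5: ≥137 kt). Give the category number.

1

ΔP = 1011 − 953 = 58 hPa.
V ≈ 5.9 × 58^0.612 = 5.9 × 12.00 ≈ 71 kt.
71 kt falls in the Category 1 band.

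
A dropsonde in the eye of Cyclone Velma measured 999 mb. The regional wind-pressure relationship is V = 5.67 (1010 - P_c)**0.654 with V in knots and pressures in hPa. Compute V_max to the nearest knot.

ΔP = 1010 − 999 = 11 mb.
11^0.654 ≈ 4.798.
V ≈ 5.67 × 4.798 ≈ 27.2 kt.

27 kt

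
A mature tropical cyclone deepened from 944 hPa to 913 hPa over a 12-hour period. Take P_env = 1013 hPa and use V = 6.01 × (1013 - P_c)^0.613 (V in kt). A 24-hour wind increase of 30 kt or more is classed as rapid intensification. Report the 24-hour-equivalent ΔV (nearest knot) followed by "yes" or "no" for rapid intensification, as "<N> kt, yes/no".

41 kt, yes

V₁: ΔP = 69, V ≈ 6.01 × 69^0.613 ≈ 80.55 kt.
V₂: ΔP = 100, V ≈ 6.01 × 100^0.613 ≈ 101.13 kt.
ΔV over 12 h = 20.58 kt → 24 h equivalent = 20.58 × 24/12 ≈ 41.16 kt.
41 kt ≥ 30 kt ⇒ rapid intensification.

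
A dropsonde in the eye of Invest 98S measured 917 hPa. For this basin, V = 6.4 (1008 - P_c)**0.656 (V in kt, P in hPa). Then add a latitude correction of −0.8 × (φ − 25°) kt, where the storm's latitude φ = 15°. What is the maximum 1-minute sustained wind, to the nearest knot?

ΔP = 1008 − 917 = 91 hPa.
91^0.656 ≈ 19.281.
V ≈ 6.4 × 19.281 ≈ 123.4 kt.
Latitude correction: −0.8 × (15 − 25) = 8 kt.
Corrected V ≈ 131.4 kt → 131 kt.

131 kt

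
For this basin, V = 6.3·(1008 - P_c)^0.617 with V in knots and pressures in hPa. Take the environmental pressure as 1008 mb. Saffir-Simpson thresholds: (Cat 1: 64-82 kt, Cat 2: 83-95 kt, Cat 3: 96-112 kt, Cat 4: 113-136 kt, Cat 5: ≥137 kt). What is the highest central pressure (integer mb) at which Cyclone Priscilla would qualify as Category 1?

965 mb

Category 1 begins at V = 64 kt.
Required ΔP = (64/6.3)^(1/0.617) = 10.159^1.621 ≈ 42.84 mb.
P_c ≤ 1008 − 42.84 = 965.16, so the highest integer P_c is 965 mb.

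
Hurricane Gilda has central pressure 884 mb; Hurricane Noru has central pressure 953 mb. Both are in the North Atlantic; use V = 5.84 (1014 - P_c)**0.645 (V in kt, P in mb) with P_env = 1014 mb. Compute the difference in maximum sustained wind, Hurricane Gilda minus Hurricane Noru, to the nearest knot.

52 kt

Hurricane Gilda: ΔP = 130; V ≈ 5.84 × 130^0.645 ≈ 134.87 kt.
Hurricane Noru: ΔP = 61; V ≈ 5.84 × 61^0.645 ≈ 82.78 kt.
Difference ≈ 134.87 − 82.78 = 52.09 → 52 kt.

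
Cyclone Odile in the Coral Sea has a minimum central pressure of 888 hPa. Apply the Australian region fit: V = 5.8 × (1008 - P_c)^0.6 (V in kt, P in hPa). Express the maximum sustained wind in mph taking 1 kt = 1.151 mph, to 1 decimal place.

ΔP = 1008 − 888 = 120 hPa.
V ≈ 5.8 × 120^0.6 = 5.8 × 17.681 ≈ 102.550 kt.
102.550 × 1.151 ≈ 118.04 mph → 118.0 mph.

118.0 mph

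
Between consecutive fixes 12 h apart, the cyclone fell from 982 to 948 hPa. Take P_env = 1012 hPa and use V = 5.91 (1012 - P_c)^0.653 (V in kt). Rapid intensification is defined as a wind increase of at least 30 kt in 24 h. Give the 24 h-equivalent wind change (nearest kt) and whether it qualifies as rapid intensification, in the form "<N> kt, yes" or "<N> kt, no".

70 kt, yes

V₁: ΔP = 30, V ≈ 5.91 × 30^0.653 ≈ 54.47 kt.
V₂: ΔP = 64, V ≈ 5.91 × 64^0.653 ≈ 89.34 kt.
ΔV over 12 h = 34.87 kt → 24 h equivalent = 34.87 × 24/12 ≈ 69.74 kt.
70 kt ≥ 30 kt ⇒ rapid intensification.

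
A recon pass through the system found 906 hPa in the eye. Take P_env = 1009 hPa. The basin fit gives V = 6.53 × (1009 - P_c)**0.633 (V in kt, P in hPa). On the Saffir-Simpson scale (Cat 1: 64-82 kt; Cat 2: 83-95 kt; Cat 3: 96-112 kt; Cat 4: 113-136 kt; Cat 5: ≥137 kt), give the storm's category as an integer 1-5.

ΔP = 1009 − 906 = 103 hPa.
V ≈ 6.53 × 103^0.633 = 6.53 × 18.80 ≈ 123 kt.
123 kt falls in the Category 4 band.

4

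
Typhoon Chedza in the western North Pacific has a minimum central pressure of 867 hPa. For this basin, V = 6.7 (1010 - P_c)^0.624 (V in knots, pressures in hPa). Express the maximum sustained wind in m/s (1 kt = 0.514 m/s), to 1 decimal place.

ΔP = 1010 − 867 = 143 hPa.
V ≈ 6.7 × 143^0.624 = 6.7 × 22.127 ≈ 148.253 kt.
148.253 × 0.514 ≈ 76.20 m/s → 76.2 m/s.

76.2 m/s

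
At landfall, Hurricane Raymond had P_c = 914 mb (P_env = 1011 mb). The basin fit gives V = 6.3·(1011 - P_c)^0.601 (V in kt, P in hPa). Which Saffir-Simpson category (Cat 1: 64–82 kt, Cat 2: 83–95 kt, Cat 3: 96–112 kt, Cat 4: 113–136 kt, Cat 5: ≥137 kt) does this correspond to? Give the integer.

3

ΔP = 1011 − 914 = 97 mb.
V ≈ 6.3 × 97^0.601 = 6.3 × 15.63 ≈ 98 kt.
98 kt falls in the Category 3 band.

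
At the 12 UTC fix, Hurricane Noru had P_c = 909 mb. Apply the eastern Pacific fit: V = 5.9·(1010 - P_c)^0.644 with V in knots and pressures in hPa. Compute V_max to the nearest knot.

ΔP = 1010 − 909 = 101 mb.
101^0.644 ≈ 19.534.
V ≈ 5.9 × 19.534 ≈ 115.2 kt.

115 kt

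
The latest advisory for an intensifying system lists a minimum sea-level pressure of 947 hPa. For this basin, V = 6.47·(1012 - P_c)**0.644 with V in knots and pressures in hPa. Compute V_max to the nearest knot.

ΔP = 1012 − 947 = 65 hPa.
65^0.644 ≈ 14.707.
V ≈ 6.47 × 14.707 ≈ 95.2 kt.

95 kt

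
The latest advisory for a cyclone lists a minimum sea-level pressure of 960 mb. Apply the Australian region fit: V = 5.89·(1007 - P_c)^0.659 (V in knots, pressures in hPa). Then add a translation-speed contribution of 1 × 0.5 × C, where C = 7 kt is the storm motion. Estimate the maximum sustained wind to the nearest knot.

ΔP = 1007 − 960 = 47 mb.
47^0.659 ≈ 12.645.
V ≈ 5.89 × 12.645 ≈ 74.5 kt.
Translation term: 1 × 0.5 × 7 = 3.5 kt.
Corrected V ≈ 78 kt → 78 kt.

78 kt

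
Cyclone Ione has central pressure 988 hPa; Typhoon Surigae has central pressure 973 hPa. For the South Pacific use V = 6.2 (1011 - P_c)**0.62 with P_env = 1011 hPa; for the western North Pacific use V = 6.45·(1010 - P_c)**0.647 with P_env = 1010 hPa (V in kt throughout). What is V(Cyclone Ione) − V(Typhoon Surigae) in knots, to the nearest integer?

-23 kt

Cyclone Ione: ΔP = 23; V ≈ 6.2 × 23^0.62 ≈ 43.32 kt.
Typhoon Surigae: ΔP = 37; V ≈ 6.45 × 37^0.647 ≈ 66.71 kt.
Difference ≈ 43.32 − 66.71 = -23.39 → -23 kt.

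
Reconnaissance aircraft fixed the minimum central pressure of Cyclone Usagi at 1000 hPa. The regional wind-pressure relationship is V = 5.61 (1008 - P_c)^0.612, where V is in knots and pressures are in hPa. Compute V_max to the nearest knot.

20 kt

ΔP = 1008 − 1000 = 8 hPa.
8^0.612 ≈ 3.570.
V ≈ 5.61 × 3.570 ≈ 20.0 kt.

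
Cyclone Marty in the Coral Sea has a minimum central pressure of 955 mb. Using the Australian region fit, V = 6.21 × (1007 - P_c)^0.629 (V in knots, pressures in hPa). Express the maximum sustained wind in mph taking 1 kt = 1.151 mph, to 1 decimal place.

85.8 mph

ΔP = 1007 − 955 = 52 mb.
V ≈ 6.21 × 52^0.629 = 6.21 × 12.005 ≈ 74.552 kt.
74.552 × 1.151 ≈ 85.81 mph → 85.8 mph.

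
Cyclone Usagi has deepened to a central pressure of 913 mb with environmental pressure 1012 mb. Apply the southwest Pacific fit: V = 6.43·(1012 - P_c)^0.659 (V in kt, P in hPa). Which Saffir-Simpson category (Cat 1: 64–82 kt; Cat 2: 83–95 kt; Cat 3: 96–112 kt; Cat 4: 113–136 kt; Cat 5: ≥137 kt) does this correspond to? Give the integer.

4

ΔP = 1012 − 913 = 99 mb.
V ≈ 6.43 × 99^0.659 = 6.43 × 20.66 ≈ 133 kt.
133 kt falls in the Category 4 band.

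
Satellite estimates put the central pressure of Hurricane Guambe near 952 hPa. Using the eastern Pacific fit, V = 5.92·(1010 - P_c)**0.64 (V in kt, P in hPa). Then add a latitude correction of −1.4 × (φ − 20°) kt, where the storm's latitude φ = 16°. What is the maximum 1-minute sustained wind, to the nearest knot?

ΔP = 1010 − 952 = 58 hPa.
58^0.64 ≈ 13.446.
V ≈ 5.92 × 13.446 ≈ 79.6 kt.
Latitude correction: −1.4 × (16 − 20) = 5.6 kt.
Corrected V ≈ 85.2 kt → 85 kt.

85 kt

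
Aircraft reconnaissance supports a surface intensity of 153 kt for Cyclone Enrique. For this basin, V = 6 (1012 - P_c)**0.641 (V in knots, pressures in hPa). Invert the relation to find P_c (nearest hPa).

ΔP = (V / 6)^(1/0.641) = (153/6)^1.560.
153/6 = 25.500; 25.500^1.560 ≈ 156.42 hPa.
P_c = 1012 − 156.42 = 855.58 ≈ 856 hPa.

856 hPa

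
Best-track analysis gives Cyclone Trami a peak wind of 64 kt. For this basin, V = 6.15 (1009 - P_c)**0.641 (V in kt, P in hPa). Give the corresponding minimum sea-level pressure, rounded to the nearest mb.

ΔP = (V / 6.15)^(1/0.641) = (64/6.15)^1.560.
64/6.15 = 10.407; 10.407^1.560 ≈ 38.64 mb.
P_c = 1009 − 38.64 = 970.36 ≈ 970 mb.

970 mb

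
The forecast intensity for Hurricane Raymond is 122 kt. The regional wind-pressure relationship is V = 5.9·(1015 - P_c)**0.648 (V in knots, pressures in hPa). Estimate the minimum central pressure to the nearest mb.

908 mb

ΔP = (V / 5.9)^(1/0.648) = (122/5.9)^1.543.
122/5.9 = 20.678; 20.678^1.543 ≈ 107.18 mb.
P_c = 1015 − 107.18 = 907.82 ≈ 908 mb.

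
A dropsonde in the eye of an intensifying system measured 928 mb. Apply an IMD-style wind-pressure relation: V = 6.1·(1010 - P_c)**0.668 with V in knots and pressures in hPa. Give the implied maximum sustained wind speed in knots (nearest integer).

ΔP = 1010 − 928 = 82 mb.
82^0.668 ≈ 18.986.
V ≈ 6.1 × 18.986 ≈ 115.8 kt.

116 kt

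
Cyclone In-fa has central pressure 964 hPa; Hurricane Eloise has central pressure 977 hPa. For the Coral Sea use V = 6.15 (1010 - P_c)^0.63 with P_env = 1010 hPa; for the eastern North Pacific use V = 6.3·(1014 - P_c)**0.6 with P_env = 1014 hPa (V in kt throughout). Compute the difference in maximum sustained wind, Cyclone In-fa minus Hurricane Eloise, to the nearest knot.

Cyclone In-fa: ΔP = 46; V ≈ 6.15 × 46^0.63 ≈ 68.61 kt.
Hurricane Eloise: ΔP = 37; V ≈ 6.3 × 37^0.6 ≈ 54.99 kt.
Difference ≈ 68.61 − 54.99 = 13.62 → 14 kt.

14 kt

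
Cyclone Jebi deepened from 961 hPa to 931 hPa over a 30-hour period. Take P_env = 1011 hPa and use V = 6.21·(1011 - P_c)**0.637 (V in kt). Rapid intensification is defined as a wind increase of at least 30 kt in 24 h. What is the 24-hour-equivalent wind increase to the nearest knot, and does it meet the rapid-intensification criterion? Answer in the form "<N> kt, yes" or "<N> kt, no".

V₁: ΔP = 50, V ≈ 6.21 × 50^0.637 ≈ 75.05 kt.
V₂: ΔP = 80, V ≈ 6.21 × 80^0.637 ≈ 101.24 kt.
ΔV over 30 h = 26.19 kt → 24 h equivalent = 26.19 × 24/30 ≈ 20.95 kt.
21 kt < 30 kt ⇒ not rapid intensification.

21 kt, no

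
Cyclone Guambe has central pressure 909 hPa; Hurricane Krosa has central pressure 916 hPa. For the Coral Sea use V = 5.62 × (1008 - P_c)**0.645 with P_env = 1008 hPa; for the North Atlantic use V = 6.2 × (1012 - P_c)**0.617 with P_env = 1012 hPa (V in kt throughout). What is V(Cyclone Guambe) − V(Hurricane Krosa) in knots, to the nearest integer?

Cyclone Guambe: ΔP = 99; V ≈ 5.62 × 99^0.645 ≈ 108.87 kt.
Hurricane Krosa: ΔP = 96; V ≈ 6.2 × 96^0.617 ≈ 103.62 kt.
Difference ≈ 108.87 − 103.62 = 5.25 → 5 kt.

5 kt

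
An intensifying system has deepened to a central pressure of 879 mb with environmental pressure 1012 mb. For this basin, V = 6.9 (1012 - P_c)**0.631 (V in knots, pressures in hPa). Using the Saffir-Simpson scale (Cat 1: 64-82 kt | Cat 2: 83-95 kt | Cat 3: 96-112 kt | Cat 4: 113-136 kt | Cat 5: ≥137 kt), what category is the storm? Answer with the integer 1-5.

5

ΔP = 1012 − 879 = 133 mb.
V ≈ 6.9 × 133^0.631 = 6.9 × 21.89 ≈ 151 kt.
151 kt falls in the Category 5 band.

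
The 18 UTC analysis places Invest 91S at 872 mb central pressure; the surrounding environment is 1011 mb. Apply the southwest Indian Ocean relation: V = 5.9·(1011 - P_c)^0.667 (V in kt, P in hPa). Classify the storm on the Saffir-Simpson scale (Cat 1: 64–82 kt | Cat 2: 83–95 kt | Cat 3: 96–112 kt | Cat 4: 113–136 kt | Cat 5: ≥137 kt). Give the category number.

ΔP = 1011 − 872 = 139 mb.
V ≈ 5.9 × 139^0.667 = 5.9 × 26.88 ≈ 159 kt.
159 kt falls in the Category 5 band.

5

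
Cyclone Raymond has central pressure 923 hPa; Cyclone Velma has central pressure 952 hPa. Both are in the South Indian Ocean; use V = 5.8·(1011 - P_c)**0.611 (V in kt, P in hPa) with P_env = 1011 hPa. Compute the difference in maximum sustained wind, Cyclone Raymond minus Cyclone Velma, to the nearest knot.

Cyclone Raymond: ΔP = 88; V ≈ 5.8 × 88^0.611 ≈ 89.43 kt.
Cyclone Velma: ΔP = 59; V ≈ 5.8 × 59^0.611 ≈ 70.05 kt.
Difference ≈ 89.43 − 70.05 = 19.38 → 19 kt.

19 kt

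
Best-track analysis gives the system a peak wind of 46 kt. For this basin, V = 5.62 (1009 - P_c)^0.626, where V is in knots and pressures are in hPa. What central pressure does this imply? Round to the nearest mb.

980 mb

ΔP = (V / 5.62)^(1/0.626) = (46/5.62)^1.597.
46/5.62 = 8.185; 8.185^1.597 ≈ 28.74 mb.
P_c = 1009 − 28.74 = 980.26 ≈ 980 mb.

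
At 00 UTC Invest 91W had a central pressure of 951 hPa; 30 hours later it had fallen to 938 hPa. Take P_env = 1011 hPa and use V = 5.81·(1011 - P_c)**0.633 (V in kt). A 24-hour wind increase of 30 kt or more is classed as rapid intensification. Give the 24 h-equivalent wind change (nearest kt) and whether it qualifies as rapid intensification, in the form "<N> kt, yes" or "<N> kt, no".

8 kt, no

V₁: ΔP = 60, V ≈ 5.81 × 60^0.633 ≈ 77.58 kt.
V₂: ΔP = 73, V ≈ 5.81 × 73^0.633 ≈ 87.83 kt.
ΔV over 30 h = 10.25 kt → 24 h equivalent = 10.25 × 24/30 ≈ 8.20 kt.
8 kt < 30 kt ⇒ not rapid intensification.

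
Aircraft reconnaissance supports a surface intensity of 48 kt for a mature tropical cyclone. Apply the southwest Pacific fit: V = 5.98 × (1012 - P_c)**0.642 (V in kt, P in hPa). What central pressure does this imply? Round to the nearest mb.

ΔP = (V / 5.98)^(1/0.642) = (48/5.98)^1.558.
48/5.98 = 8.027; 8.027^1.558 ≈ 25.64 mb.
P_c = 1012 − 25.64 = 986.36 ≈ 986 mb.

986 mb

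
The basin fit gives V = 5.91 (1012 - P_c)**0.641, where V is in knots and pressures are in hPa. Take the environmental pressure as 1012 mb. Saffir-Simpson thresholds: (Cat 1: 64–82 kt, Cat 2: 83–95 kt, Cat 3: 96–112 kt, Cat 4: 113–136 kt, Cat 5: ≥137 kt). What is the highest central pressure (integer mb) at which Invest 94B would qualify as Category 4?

912 mb

Category 4 begins at V = 113 kt.
Required ΔP = (113/5.91)^(1/0.641) = 19.120^1.560 ≈ 99.82 mb.
P_c ≤ 1012 − 99.82 = 912.18, so the highest integer P_c is 912 mb.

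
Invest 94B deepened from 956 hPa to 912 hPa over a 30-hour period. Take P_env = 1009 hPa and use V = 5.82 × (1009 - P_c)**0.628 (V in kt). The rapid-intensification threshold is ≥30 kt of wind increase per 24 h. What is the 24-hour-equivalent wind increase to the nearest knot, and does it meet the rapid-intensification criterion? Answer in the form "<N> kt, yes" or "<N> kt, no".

V₁: ΔP = 53, V ≈ 5.82 × 53^0.628 ≈ 70.43 kt.
V₂: ΔP = 97, V ≈ 5.82 × 97^0.628 ≈ 102.95 kt.
ΔV over 30 h = 32.52 kt → 24 h equivalent = 32.52 × 24/30 ≈ 26.02 kt.
26 kt < 30 kt ⇒ not rapid intensification.

26 kt, no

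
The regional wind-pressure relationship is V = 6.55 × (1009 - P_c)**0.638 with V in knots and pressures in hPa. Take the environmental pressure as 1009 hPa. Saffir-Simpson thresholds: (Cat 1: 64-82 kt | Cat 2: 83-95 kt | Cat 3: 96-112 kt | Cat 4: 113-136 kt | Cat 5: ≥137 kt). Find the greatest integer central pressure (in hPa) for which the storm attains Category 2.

955 hPa

Category 2 begins at V = 83 kt.
Required ΔP = (83/6.55)^(1/0.638) = 12.672^1.567 ≈ 53.53 hPa.
P_c ≤ 1009 − 53.53 = 955.47, so the highest integer P_c is 955 hPa.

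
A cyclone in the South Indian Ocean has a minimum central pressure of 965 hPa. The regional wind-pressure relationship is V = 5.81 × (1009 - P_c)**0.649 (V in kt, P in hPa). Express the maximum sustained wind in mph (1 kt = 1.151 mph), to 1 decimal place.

ΔP = 1009 − 965 = 44 hPa.
V ≈ 5.81 × 44^0.649 = 5.81 × 11.657 ≈ 67.729 kt.
67.729 × 1.151 ≈ 77.96 mph → 78.0 mph.

78.0 mph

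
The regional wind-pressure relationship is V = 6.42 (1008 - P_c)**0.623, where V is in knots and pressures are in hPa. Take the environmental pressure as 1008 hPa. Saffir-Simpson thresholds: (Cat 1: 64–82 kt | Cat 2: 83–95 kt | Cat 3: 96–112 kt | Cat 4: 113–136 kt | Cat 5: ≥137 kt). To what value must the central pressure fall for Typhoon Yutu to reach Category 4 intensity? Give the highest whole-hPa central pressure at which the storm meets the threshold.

908 hPa

Category 4 begins at V = 113 kt.
Required ΔP = (113/6.42)^(1/0.623) = 17.601^1.605 ≈ 99.83 hPa.
P_c ≤ 1008 − 99.83 = 908.17, so the highest integer P_c is 908 hPa.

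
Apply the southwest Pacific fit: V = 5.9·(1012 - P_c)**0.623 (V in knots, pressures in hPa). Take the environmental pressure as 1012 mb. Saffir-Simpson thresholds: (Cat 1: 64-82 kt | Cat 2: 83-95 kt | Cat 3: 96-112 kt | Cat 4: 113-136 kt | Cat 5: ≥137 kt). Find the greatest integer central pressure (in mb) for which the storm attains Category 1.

966 mb

Category 1 begins at V = 64 kt.
Required ΔP = (64/5.9)^(1/0.623) = 10.847^1.605 ≈ 45.90 mb.
P_c ≤ 1012 − 45.90 = 966.10, so the highest integer P_c is 966 mb.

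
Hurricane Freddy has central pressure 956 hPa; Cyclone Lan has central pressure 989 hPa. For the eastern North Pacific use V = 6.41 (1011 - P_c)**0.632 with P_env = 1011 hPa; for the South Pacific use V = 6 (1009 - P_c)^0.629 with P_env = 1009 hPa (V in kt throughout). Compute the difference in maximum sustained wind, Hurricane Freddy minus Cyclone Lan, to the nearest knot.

Hurricane Freddy: ΔP = 55; V ≈ 6.41 × 55^0.632 ≈ 80.68 kt.
Cyclone Lan: ΔP = 20; V ≈ 6 × 20^0.629 ≈ 39.49 kt.
Difference ≈ 80.68 − 39.49 = 41.19 → 41 kt.

41 kt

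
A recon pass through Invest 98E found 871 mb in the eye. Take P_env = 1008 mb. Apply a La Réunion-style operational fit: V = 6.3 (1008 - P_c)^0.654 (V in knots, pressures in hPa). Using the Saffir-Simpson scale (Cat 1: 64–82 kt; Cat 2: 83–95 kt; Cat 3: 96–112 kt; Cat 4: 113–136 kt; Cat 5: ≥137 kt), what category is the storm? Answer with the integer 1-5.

ΔP = 1008 − 871 = 137 mb.
V ≈ 6.3 × 137^0.654 = 6.3 × 24.97 ≈ 157 kt.
157 kt falls in the Category 5 band.

5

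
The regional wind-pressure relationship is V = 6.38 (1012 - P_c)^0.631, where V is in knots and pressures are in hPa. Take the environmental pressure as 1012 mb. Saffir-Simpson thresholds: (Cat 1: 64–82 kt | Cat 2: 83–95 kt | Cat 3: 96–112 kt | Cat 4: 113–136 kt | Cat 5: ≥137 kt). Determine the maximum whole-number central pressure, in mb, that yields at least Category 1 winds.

973 mb

Category 1 begins at V = 64 kt.
Required ΔP = (64/6.38)^(1/0.631) = 10.031^1.585 ≈ 38.63 mb.
P_c ≤ 1012 − 38.63 = 973.37, so the highest integer P_c is 973 mb.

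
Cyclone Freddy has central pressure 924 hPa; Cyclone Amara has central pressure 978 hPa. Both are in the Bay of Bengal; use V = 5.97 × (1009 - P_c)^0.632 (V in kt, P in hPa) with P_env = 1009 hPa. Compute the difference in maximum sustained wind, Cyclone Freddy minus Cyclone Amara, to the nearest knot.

47 kt

Cyclone Freddy: ΔP = 85; V ≈ 5.97 × 85^0.632 ≈ 98.94 kt.
Cyclone Amara: ΔP = 31; V ≈ 5.97 × 31^0.632 ≈ 52.30 kt.
Difference ≈ 98.94 − 52.30 = 46.64 → 47 kt.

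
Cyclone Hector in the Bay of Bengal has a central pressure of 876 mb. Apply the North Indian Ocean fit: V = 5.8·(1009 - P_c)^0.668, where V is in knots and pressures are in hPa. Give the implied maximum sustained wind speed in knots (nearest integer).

ΔP = 1009 − 876 = 133 mb.
133^0.668 ≈ 26.226.
V ≈ 5.8 × 26.226 ≈ 152.1 kt.

152 kt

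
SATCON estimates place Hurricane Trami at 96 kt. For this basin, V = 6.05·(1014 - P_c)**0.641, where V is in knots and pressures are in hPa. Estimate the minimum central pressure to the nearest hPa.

939 hPa

ΔP = (V / 6.05)^(1/0.641) = (96/6.05)^1.560.
96/6.05 = 15.868; 15.868^1.560 ≈ 74.62 hPa.
P_c = 1014 − 74.62 = 939.38 ≈ 939 hPa.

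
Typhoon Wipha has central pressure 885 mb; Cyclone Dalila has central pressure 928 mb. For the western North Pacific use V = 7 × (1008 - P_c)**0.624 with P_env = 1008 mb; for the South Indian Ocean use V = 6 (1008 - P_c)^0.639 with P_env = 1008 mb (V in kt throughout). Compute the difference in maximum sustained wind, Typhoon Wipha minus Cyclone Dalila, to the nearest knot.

42 kt

Typhoon Wipha: ΔP = 123; V ≈ 7 × 123^0.624 ≈ 140.99 kt.
Cyclone Dalila: ΔP = 80; V ≈ 6 × 80^0.639 ≈ 98.68 kt.
Difference ≈ 140.99 − 98.68 = 42.31 → 42 kt.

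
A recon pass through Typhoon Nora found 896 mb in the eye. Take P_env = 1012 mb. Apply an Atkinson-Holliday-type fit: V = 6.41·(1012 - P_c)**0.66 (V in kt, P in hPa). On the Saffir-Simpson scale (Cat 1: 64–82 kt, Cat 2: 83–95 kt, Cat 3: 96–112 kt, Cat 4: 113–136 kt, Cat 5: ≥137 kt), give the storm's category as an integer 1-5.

5

ΔP = 1012 − 896 = 116 mb.
V ≈ 6.41 × 116^0.66 = 6.41 × 23.04 ≈ 148 kt.
148 kt falls in the Category 5 band.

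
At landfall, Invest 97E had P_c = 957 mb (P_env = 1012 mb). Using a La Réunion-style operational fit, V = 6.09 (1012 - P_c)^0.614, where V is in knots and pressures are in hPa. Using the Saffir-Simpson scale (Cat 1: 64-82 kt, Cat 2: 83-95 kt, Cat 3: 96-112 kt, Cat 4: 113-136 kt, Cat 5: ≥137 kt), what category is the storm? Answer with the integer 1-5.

1

ΔP = 1012 − 957 = 55 mb.
V ≈ 6.09 × 55^0.614 = 6.09 × 11.71 ≈ 71 kt.
71 kt falls in the Category 1 band.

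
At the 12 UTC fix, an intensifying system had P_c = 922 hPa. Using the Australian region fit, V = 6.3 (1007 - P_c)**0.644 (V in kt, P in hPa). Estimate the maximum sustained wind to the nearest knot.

ΔP = 1007 − 922 = 85 hPa.
85^0.644 ≈ 17.480.
V ≈ 6.3 × 17.480 ≈ 110.1 kt.

110 kt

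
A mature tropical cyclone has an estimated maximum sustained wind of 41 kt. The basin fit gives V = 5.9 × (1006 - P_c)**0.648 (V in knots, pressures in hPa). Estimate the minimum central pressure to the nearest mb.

986 mb

ΔP = (V / 5.9)^(1/0.648) = (41/5.9)^1.543.
41/5.9 = 6.949; 6.949^1.543 ≈ 19.92 mb.
P_c = 1006 − 19.92 = 986.08 ≈ 986 mb.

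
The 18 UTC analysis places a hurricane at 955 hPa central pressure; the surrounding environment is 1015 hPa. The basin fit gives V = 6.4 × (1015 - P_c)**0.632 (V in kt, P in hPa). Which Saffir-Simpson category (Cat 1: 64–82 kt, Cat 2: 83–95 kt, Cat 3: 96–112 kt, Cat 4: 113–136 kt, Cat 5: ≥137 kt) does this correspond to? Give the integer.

ΔP = 1015 − 955 = 60 hPa.
V ≈ 6.4 × 60^0.632 = 6.4 × 13.30 ≈ 85 kt.
85 kt falls in the Category 2 band.

2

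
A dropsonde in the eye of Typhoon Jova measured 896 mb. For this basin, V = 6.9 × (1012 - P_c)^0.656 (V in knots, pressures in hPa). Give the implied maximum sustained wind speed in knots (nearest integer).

ΔP = 1012 − 896 = 116 mb.
116^0.656 ≈ 22.609.
V ≈ 6.9 × 22.609 ≈ 156.0 kt.

156 kt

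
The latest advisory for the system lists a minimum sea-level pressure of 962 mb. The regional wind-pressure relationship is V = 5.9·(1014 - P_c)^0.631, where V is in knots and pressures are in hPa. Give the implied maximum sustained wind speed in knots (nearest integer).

ΔP = 1014 − 962 = 52 mb.
52^0.631 ≈ 12.100.
V ≈ 5.9 × 12.100 ≈ 71.4 kt.

71 kt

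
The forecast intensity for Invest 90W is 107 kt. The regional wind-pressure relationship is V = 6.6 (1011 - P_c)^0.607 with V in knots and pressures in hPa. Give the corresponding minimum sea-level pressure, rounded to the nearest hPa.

ΔP = (V / 6.6)^(1/0.607) = (107/6.6)^1.647.
107/6.6 = 16.212; 16.212^1.647 ≈ 98.43 hPa.
P_c = 1011 − 98.43 = 912.57 ≈ 913 hPa.

913 hPa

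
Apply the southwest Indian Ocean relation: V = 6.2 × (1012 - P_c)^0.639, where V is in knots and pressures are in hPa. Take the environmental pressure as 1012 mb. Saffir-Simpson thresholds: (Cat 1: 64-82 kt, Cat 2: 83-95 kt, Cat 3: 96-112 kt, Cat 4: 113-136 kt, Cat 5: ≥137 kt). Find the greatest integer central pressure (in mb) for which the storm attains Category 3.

939 mb

Category 3 begins at V = 96 kt.
Required ΔP = (96/6.2)^(1/0.639) = 15.484^1.565 ≈ 72.79 mb.
P_c ≤ 1012 − 72.79 = 939.21, so the highest integer P_c is 939 mb.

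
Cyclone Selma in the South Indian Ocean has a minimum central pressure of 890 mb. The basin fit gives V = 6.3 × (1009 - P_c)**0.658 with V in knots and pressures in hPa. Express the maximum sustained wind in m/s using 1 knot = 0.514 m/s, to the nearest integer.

ΔP = 1009 − 890 = 119 mb.
V ≈ 6.3 × 119^0.658 = 6.3 × 23.212 ≈ 146.235 kt.
146.235 × 0.514 ≈ 75.16 m/s → 75 m/s.

75 m/s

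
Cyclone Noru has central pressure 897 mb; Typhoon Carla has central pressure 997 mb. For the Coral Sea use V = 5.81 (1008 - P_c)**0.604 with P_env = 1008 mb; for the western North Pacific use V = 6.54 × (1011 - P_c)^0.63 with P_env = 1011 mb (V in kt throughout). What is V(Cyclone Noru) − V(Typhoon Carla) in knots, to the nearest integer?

Cyclone Noru: ΔP = 111; V ≈ 5.81 × 111^0.604 ≈ 99.90 kt.
Typhoon Carla: ΔP = 14; V ≈ 6.54 × 14^0.63 ≈ 34.49 kt.
Difference ≈ 99.90 − 34.49 = 65.41 → 65 kt.

65 kt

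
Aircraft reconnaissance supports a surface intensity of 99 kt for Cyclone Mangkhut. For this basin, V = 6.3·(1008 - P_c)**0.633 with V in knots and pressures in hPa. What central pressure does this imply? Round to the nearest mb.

ΔP = (V / 6.3)^(1/0.633) = (99/6.3)^1.580.
99/6.3 = 15.714; 15.714^1.580 ≈ 77.60 mb.
P_c = 1008 − 77.60 = 930.40 ≈ 930 mb.

930 mb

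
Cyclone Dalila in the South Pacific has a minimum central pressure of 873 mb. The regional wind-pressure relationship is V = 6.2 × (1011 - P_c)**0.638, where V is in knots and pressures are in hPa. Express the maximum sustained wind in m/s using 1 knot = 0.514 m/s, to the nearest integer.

74 m/s

ΔP = 1011 − 873 = 138 mb.
V ≈ 6.2 × 138^0.638 = 6.2 × 23.187 ≈ 143.759 kt.
143.759 × 0.514 ≈ 73.89 m/s → 74 m/s.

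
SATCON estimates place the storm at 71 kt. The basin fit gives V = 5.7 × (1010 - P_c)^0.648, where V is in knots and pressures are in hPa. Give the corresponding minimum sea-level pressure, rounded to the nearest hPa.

ΔP = (V / 5.7)^(1/0.648) = (71/5.7)^1.543.
71/5.7 = 12.456; 12.456^1.543 ≈ 49.02 hPa.
P_c = 1010 − 49.02 = 960.98 ≈ 961 hPa.

961 hPa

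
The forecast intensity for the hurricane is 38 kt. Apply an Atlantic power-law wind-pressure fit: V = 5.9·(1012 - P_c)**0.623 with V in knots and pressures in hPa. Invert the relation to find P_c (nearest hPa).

ΔP = (V / 5.9)^(1/0.623) = (38/5.9)^1.605.
38/5.9 = 6.441; 6.441^1.605 ≈ 19.88 hPa.
P_c = 1012 − 19.88 = 992.12 ≈ 992 hPa.

992 hPa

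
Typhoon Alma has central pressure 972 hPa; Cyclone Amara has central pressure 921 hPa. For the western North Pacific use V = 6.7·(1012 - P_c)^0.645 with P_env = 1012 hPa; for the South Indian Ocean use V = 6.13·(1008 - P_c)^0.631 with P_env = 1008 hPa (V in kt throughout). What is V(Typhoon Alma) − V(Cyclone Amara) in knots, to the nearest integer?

-30 kt

Typhoon Alma: ΔP = 40; V ≈ 6.7 × 40^0.645 ≈ 72.34 kt.
Cyclone Amara: ΔP = 87; V ≈ 6.13 × 87^0.631 ≈ 102.64 kt.
Difference ≈ 72.34 − 102.64 = -30.30 → -30 kt.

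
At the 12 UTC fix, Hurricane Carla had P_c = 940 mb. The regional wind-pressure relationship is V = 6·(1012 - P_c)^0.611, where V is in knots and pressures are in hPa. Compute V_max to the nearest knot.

ΔP = 1012 − 940 = 72 mb.
72^0.611 ≈ 13.640.
V ≈ 6 × 13.640 ≈ 81.8 kt.

82 kt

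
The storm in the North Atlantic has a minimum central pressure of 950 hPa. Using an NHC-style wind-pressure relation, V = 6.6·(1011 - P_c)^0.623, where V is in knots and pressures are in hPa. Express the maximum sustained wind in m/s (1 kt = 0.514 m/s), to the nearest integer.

44 m/s

ΔP = 1011 − 950 = 61 hPa.
V ≈ 6.6 × 61^0.623 = 6.6 × 12.950 ≈ 85.468 kt.
85.468 × 0.514 ≈ 43.93 m/s → 44 m/s.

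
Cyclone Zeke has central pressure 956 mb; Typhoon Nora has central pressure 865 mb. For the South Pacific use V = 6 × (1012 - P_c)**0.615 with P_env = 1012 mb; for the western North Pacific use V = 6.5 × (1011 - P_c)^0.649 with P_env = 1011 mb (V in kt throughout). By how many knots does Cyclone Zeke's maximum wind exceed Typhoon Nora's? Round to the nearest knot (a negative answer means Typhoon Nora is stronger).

Cyclone Zeke: ΔP = 56; V ≈ 6 × 56^0.615 ≈ 71.33 kt.
Typhoon Nora: ΔP = 146; V ≈ 6.5 × 146^0.649 ≈ 165.04 kt.
Difference ≈ 71.33 − 165.04 = -93.71 → -94 kt.

-94 kt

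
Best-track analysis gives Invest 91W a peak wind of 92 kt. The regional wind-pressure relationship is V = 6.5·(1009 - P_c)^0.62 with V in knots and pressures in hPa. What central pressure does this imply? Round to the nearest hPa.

ΔP = (V / 6.5)^(1/0.62) = (92/6.5)^1.613.
92/6.5 = 14.154; 14.154^1.613 ≈ 71.82 hPa.
P_c = 1009 − 71.82 = 937.18 ≈ 937 hPa.

937 hPa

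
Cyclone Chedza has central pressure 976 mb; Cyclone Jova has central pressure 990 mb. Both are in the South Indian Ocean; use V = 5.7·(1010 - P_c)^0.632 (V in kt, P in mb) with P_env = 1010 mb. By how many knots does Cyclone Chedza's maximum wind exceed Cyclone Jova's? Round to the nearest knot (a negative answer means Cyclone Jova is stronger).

Cyclone Chedza: ΔP = 34; V ≈ 5.7 × 34^0.632 ≈ 52.94 kt.
Cyclone Jova: ΔP = 20; V ≈ 5.7 × 20^0.632 ≈ 37.86 kt.
Difference ≈ 52.94 − 37.86 = 15.08 → 15 kt.

15 kt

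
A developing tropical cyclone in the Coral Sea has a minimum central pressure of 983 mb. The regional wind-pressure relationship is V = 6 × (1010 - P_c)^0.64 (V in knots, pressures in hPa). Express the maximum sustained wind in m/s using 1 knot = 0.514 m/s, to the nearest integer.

ΔP = 1010 − 983 = 27 mb.
V ≈ 6 × 27^0.64 = 6 × 8.243 ≈ 49.457 kt.
49.457 × 0.514 ≈ 25.42 m/s → 25 m/s.

25 m/s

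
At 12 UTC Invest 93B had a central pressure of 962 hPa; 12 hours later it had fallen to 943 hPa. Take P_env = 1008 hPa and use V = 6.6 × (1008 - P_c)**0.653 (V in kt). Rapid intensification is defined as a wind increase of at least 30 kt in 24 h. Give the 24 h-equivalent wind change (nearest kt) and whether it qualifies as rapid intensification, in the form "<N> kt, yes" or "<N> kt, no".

V₁: ΔP = 46, V ≈ 6.6 × 46^0.653 ≈ 80.41 kt.
V₂: ΔP = 65, V ≈ 6.6 × 65^0.653 ≈ 100.78 kt.
ΔV over 12 h = 20.37 kt → 24 h equivalent = 20.37 × 24/12 ≈ 40.74 kt.
41 kt ≥ 30 kt ⇒ rapid intensification.

41 kt, yes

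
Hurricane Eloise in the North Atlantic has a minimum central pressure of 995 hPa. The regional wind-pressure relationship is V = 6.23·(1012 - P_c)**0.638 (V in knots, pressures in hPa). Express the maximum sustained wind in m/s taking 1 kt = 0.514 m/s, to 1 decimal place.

ΔP = 1012 − 995 = 17 hPa.
V ≈ 6.23 × 17^0.638 = 6.23 × 6.096 ≈ 37.976 kt.
37.976 × 0.514 ≈ 19.52 m/s → 19.5 m/s.

19.5 m/s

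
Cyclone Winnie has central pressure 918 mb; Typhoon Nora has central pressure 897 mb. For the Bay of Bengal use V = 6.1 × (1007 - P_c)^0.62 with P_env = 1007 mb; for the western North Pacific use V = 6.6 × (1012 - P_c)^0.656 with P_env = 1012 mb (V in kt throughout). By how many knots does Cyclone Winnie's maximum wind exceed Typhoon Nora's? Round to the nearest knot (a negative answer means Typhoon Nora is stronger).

Cyclone Winnie: ΔP = 89; V ≈ 6.1 × 89^0.62 ≈ 98.62 kt.
Typhoon Nora: ΔP = 115; V ≈ 6.6 × 115^0.656 ≈ 148.38 kt.
Difference ≈ 98.62 − 148.38 = -49.76 → -50 kt.

-50 kt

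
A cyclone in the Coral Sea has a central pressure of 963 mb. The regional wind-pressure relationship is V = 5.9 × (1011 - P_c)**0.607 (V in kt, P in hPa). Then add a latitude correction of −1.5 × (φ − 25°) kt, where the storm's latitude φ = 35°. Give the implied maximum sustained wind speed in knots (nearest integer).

ΔP = 1011 − 963 = 48 mb.
48^0.607 ≈ 10.484.
V ≈ 5.9 × 10.484 ≈ 61.9 kt.
Latitude correction: −1.5 × (35 − 25) = -15 kt.
Corrected V ≈ 46.9 kt → 47 kt.

47 kt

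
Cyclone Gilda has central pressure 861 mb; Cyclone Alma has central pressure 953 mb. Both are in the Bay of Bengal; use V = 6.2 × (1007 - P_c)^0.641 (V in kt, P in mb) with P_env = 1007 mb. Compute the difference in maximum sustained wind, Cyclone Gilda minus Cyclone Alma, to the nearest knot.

Cyclone Gilda: ΔP = 146; V ≈ 6.2 × 146^0.641 ≈ 151.27 kt.
Cyclone Alma: ΔP = 54; V ≈ 6.2 × 54^0.641 ≈ 79.96 kt.
Difference ≈ 151.27 − 79.96 = 71.31 → 71 kt.

71 kt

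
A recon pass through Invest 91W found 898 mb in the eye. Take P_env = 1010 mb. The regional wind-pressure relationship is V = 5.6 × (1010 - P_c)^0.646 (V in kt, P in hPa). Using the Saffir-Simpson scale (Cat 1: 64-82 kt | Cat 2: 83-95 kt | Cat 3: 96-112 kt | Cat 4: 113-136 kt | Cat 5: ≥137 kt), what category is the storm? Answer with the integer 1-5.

ΔP = 1010 − 898 = 112 mb.
V ≈ 5.6 × 112^0.646 = 5.6 × 21.08 ≈ 118 kt.
118 kt falls in the Category 4 band.

4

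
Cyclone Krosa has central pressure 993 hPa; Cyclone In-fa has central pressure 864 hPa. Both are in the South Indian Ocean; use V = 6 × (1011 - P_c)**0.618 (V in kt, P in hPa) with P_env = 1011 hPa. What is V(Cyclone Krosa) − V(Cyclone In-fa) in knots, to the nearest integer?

Cyclone Krosa: ΔP = 18; V ≈ 6 × 18^0.618 ≈ 35.80 kt.
Cyclone In-fa: ΔP = 147; V ≈ 6 × 147^0.618 ≈ 131.09 kt.
Difference ≈ 35.80 − 131.09 = -95.29 → -95 kt.

-95 kt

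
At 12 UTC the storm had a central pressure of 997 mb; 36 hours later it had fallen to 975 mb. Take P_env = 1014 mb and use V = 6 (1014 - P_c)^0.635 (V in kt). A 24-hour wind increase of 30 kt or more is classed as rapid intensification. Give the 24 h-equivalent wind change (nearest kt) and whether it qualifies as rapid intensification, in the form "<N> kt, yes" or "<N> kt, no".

17 kt, no

V₁: ΔP = 17, V ≈ 6 × 17^0.635 ≈ 36.26 kt.
V₂: ΔP = 39, V ≈ 6 × 39^0.635 ≈ 61.44 kt.
ΔV over 36 h = 25.18 kt → 24 h equivalent = 25.18 × 24/36 ≈ 16.79 kt.
17 kt < 30 kt ⇒ not rapid intensification.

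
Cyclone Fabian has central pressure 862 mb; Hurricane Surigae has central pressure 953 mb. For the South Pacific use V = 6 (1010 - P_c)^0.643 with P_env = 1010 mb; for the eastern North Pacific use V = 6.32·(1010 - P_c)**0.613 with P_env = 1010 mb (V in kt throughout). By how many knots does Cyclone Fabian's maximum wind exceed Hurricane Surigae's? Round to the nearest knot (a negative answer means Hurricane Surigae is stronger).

Cyclone Fabian: ΔP = 148; V ≈ 6 × 148^0.643 ≈ 149.15 kt.
Hurricane Surigae: ΔP = 57; V ≈ 6.32 × 57^0.613 ≈ 75.35 kt.
Difference ≈ 149.15 − 75.35 = 73.80 → 74 kt.

74 kt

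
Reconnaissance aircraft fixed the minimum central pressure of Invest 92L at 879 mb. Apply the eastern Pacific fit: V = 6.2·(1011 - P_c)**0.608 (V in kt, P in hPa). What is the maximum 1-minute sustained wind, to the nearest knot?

ΔP = 1011 − 879 = 132 mb.
132^0.608 ≈ 19.467.
V ≈ 6.2 × 19.467 ≈ 120.7 kt.

121 kt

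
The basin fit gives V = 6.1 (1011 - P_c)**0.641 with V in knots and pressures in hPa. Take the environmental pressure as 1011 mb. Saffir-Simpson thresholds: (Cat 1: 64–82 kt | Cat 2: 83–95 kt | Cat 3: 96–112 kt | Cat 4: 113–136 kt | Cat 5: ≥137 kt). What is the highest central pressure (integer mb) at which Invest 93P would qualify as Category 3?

Category 3 begins at V = 96 kt.
Required ΔP = (96/6.1)^(1/0.641) = 15.738^1.560 ≈ 73.67 mb.
P_c ≤ 1011 − 73.67 = 937.33, so the highest integer P_c is 937 mb.

937 mb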